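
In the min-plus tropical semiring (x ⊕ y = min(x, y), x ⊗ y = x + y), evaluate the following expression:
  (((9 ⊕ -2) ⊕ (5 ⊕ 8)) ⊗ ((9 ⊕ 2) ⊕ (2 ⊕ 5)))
(((9 ⊕ -2) ⊕ (5 ⊕ 8)) ⊗ ((9 ⊕ 2) ⊕ (2 ⊕ 5))) = 0

Expand innermost to outermost. Recall ⊕ takes the minimum of its arguments and ⊗ takes their sum. Working out the expression (((9 ⊕ -2) ⊕ (5 ⊕ 8)) ⊗ ((9 ⊕ 2) ⊕ (2 ⊕ 5))) gives 0.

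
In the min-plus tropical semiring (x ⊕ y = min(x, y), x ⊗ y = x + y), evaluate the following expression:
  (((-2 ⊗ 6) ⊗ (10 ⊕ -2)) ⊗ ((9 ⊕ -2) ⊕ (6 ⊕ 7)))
(((-2 ⊗ 6) ⊗ (10 ⊕ -2)) ⊗ ((9 ⊕ -2) ⊕ (6 ⊕ 7))) = 0

Expand innermost to outermost. Recall ⊕ takes the minimum of its arguments and ⊗ takes their sum. Working out the expression (((-2 ⊗ 6) ⊗ (10 ⊕ -2)) ⊗ ((9 ⊕ -2) ⊕ (6 ⊕ 7))) gives 0.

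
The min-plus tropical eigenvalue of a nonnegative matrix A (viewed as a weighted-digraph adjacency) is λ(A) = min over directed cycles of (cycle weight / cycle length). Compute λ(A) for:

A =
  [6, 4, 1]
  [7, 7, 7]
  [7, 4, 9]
λ(A) = 4

Enumerate directed cycles and compute their means (weight / length). Sample:
  cycle 0 → 0: weight = 6, length = 1, mean = 6/1 ≈ 6.000
  cycle 1 → 1: weight = 7, length = 1, mean = 7/1 ≈ 7.000
  cycle 2 → 2: weight = 9, length = 1, mean = 9/1 ≈ 9.000
  cycle 0 → 1 → 0: weight = 11, length = 2, mean = 11/2 ≈ 5.500
  cycle 0 → 2 → 0: weight = 8, length = 2, mean = 8/2 ≈ 4.000
  cycle 1 → 0 → 1: weight = 11, length = 2, mean = 11/2 ≈ 5.500
Minimum mean = 4.000, attained e.g. along the cycle 0 → 2 → 0 with weight 8 and length 2. So λ(A) = 8/2 = 4.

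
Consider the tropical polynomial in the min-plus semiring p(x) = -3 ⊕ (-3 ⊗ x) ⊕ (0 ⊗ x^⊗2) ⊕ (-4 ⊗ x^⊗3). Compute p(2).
p(2) = -3

A tropical monomial a ⊗ x^⊗i evaluates to a + i · x. Evaluating each term at x = 2:
  Term 0 contributes -3 + 0 · 2 = -3
  Term 1 contributes -3 + 1 · 2 = -1
  Term 2 contributes 0 + 2 · 2 = 4
  Term 3 contributes -4 + 3 · 2 = 2
p(2) = ⊕ of these = min[-3, -1, 4, 2] = -3.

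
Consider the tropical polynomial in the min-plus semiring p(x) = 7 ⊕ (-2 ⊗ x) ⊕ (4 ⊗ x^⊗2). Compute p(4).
p(4) = 2

A tropical monomial a ⊗ x^⊗i evaluates to a + i · x. Evaluating each term at x = 4:
  Term 0 contributes 7 + 0 · 4 = 7
  Term 1 contributes -2 + 1 · 4 = 2
  Term 2 contributes 4 + 2 · 4 = 12
p(4) = ⊕ of these = min[7, 2, 12] = 2.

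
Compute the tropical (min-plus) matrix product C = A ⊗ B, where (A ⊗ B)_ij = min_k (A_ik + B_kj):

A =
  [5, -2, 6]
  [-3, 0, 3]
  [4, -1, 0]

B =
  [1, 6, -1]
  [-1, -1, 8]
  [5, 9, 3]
A ⊗ B =
  [-3, -3, 4]
  [-2, -1, -4]
  [-2, -2, 3]

Apply the min-plus product entry-by-entry:
  C[0][0] = min over k of (A[0][0] + B[0][0] = 5 + 1 = 6, A[0][1] + B[1][0] = -2 + -1 = -3, A[0][2] + B[2][0] = 6 + 5 = 11) = -3 (attained at k = 1)
  C[0][1] = min over k of (A[0][0] + B[0][1] = 5 + 6 = 11, A[0][1] + B[1][1] = -2 + -1 = -3, A[0][2] + B[2][1] = 6 + 9 = 15) = -3 (attained at k = 1)
  C[0][2] = min over k of (A[0][0] + B[0][2] = 5 + -1 = 4, A[0][1] + B[1][2] = -2 + 8 = 6, A[0][2] + B[2][2] = 6 + 3 = 9) = 4 (attained at k = 0)
  C[1][0] = min over k of (A[1][0] + B[0][0] = -3 + 1 = -2, A[1][1] + B[1][0] = 0 + -1 = -1, A[1][2] + B[2][0] = 3 + 5 = 8) = -2 (attained at k = 0)
  C[1][1] = min over k of (A[1][0] + B[0][1] = -3 + 6 = 3, A[1][1] + B[1][1] = 0 + -1 = -1, A[1][2] + B[2][1] = 3 + 9 = 12) = -1 (attained at k = 1)
  C[1][2] = min over k of (A[1][0] + B[0][2] = -3 + -1 = -4, A[1][1] + B[1][2] = 0 + 8 = 8, A[1][2] + B[2][2] = 3 + 3 = 6) = -4 (attained at k = 0)
  C[2][0] = min over k of (A[2][0] + B[0][0] = 4 + 1 = 5, A[2][1] + B[1][0] = -1 + -1 = -2, A[2][2] + B[2][0] = 0 + 5 = 5) = -2 (attained at k = 1)
  C[2][1] = min over k of (A[2][0] + B[0][1] = 4 + 6 = 10, A[2][1] + B[1][1] = -1 + -1 = -2, A[2][2] + B[2][1] = 0 + 9 = 9) = -2 (attained at k = 1)
  C[2][2] = min over k of (A[2][0] + B[0][2] = 4 + -1 = 3, A[2][1] + B[1][2] = -1 + 8 = 7, A[2][2] + B[2][2] = 0 + 3 = 3) = 3 (attained at k = 0)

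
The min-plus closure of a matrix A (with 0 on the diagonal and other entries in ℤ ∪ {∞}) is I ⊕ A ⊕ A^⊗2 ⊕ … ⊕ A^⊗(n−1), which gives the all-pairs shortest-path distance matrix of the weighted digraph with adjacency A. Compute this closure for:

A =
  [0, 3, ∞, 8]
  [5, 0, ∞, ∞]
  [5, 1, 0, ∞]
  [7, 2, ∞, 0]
Closure =
  [0, 3, ∞, 8]
  [5, 0, ∞, 13]
  [5, 1, 0, 13]
  [7, 2, ∞, 0]

This is the Floyd-Warshall all-pairs shortest-path computation. For each intermediate vertex k = 0, 1, …, 3, update dist[i][j] ← min(dist[i][j], dist[i][k] + dist[k][j]). The final matrix gives, for each (i, j), the minimum total weight of any directed path from i to j (possibly empty when i = j).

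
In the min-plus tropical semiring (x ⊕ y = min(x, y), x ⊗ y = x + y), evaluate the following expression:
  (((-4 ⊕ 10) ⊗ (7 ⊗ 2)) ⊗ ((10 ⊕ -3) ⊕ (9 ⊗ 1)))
(((-4 ⊕ 10) ⊗ (7 ⊗ 2)) ⊗ ((10 ⊕ -3) ⊕ (9 ⊗ 1))) = 2

Expand innermost to outermost. Recall ⊕ takes the minimum of its arguments and ⊗ takes their sum. Working out the expression (((-4 ⊕ 10) ⊗ (7 ⊗ 2)) ⊗ ((10 ⊕ -3) ⊕ (9 ⊗ 1))) gives 2.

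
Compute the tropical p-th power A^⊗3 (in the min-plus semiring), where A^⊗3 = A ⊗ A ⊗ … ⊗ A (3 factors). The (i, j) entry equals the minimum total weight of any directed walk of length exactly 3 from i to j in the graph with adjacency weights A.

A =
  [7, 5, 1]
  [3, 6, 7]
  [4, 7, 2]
A^⊗3 =
  [7, 10, 5]
  [8, 11, 6]
  [8, 11, 6]

Each entry (A^⊗3)_ij equals the minimum over all length-3 walks i = v_0 → v_1 → … → v_3 = j of Σ_t A[v_t][v_{t+1}]. For example, for (i, j) = (0, 2) we minimise over 9 possible intermediate vertex sequences; the minimum is 5, attained along the walk 0 → 2 → 2 → 2.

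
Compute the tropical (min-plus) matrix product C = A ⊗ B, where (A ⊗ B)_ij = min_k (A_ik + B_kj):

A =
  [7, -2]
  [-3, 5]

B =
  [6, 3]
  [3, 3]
A ⊗ B =
  [1, 1]
  [3, 0]

Apply the min-plus product entry-by-entry:
  C[0][0] = min over k of (A[0][0] + B[0][0] = 7 + 6 = 13, A[0][1] + B[1][0] = -2 + 3 = 1) = 1 (attained at k = 1)
  C[0][1] = min over k of (A[0][0] + B[0][1] = 7 + 3 = 10, A[0][1] + B[1][1] = -2 + 3 = 1) = 1 (attained at k = 1)
  C[1][0] = min over k of (A[1][0] + B[0][0] = -3 + 6 = 3, A[1][1] + B[1][0] = 5 + 3 = 8) = 3 (attained at k = 0)
  C[1][1] = min over k of (A[1][0] + B[0][1] = -3 + 3 = 0, A[1][1] + B[1][1] = 5 + 3 = 8) = 0 (attained at k = 0)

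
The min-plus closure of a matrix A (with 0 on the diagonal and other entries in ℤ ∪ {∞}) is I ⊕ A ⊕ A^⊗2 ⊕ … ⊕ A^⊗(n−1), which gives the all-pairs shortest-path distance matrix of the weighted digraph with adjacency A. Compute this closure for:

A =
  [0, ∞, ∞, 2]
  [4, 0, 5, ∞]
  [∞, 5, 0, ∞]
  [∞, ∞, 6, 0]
Closure =
  [0, 13, 8, 2]
  [4, 0, 5, 6]
  [9, 5, 0, 11]
  [15, 11, 6, 0]

This is the Floyd-Warshall all-pairs shortest-path computation. For each intermediate vertex k = 0, 1, …, 3, update dist[i][j] ← min(dist[i][j], dist[i][k] + dist[k][j]). The final matrix gives, for each (i, j), the minimum total weight of any directed path from i to j (possibly empty when i = j).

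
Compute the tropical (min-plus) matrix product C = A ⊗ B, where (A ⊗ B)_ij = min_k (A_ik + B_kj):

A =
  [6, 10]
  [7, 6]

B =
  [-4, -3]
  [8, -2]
A ⊗ B =
  [2, 3]
  [3, 4]

Apply the min-plus product entry-by-entry:
  C[0][0] = min over k of (A[0][0] + B[0][0] = 6 + -4 = 2, A[0][1] + B[1][0] = 10 + 8 = 18) = 2 (attained at k = 0)
  C[0][1] = min over k of (A[0][0] + B[0][1] = 6 + -3 = 3, A[0][1] + B[1][1] = 10 + -2 = 8) = 3 (attained at k = 0)
  C[1][0] = min over k of (A[1][0] + B[0][0] = 7 + -4 = 3, A[1][1] + B[1][0] = 6 + 8 = 14) = 3 (attained at k = 0)
  C[1][1] = min over k of (A[1][0] + B[0][1] = 7 + -3 = 4, A[1][1] + B[1][1] = 6 + -2 = 4) = 4 (attained at k = 0)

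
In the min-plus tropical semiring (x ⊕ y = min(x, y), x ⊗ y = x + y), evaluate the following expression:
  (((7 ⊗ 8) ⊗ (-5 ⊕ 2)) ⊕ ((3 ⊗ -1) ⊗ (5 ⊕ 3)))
(((7 ⊗ 8) ⊗ (-5 ⊕ 2)) ⊕ ((3 ⊗ -1) ⊗ (5 ⊕ 3))) = 5

Expand innermost to outermost. Recall ⊕ takes the minimum of its arguments and ⊗ takes their sum. Working out the expression (((7 ⊗ 8) ⊗ (-5 ⊕ 2)) ⊕ ((3 ⊗ -1) ⊗ (5 ⊕ 3))) gives 5.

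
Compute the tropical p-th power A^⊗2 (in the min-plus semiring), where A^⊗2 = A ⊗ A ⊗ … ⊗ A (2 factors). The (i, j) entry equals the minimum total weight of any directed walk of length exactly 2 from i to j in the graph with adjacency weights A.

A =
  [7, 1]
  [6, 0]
A^⊗2 =
  [7, 1]
  [6, 0]

Each entry (A^⊗2)_ij equals the minimum over all length-2 walks i = v_0 → v_1 → … → v_2 = j of Σ_t A[v_t][v_{t+1}]. For example, for (i, j) = (0, 1) we minimise over 2 possible intermediate vertex sequences; the minimum is 1, attained along the walk 0 → 1 → 1.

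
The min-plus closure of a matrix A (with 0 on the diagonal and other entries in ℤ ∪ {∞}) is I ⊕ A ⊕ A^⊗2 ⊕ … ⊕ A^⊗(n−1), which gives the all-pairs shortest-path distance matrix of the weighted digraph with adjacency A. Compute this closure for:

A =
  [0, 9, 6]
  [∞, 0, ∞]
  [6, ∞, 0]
Closure =
  [0, 9, 6]
  [∞, 0, ∞]
  [6, 15, 0]

This is the Floyd-Warshall all-pairs shortest-path computation. For each intermediate vertex k = 0, 1, …, 2, update dist[i][j] ← min(dist[i][j], dist[i][k] + dist[k][j]). The final matrix gives, for each (i, j), the minimum total weight of any directed path from i to j (possibly empty when i = j).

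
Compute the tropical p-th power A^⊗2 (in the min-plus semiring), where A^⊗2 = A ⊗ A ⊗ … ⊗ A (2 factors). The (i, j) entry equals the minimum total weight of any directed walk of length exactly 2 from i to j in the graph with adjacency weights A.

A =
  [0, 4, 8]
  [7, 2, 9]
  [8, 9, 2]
A^⊗2 =
  [0, 4, 8]
  [7, 4, 11]
  [8, 11, 4]

Each entry (A^⊗2)_ij equals the minimum over all length-2 walks i = v_0 → v_1 → … → v_2 = j of Σ_t A[v_t][v_{t+1}]. For example, for (i, j) = (0, 2) we minimise over 3 possible intermediate vertex sequences; the minimum is 8, attained along the walk 0 → 0 → 2.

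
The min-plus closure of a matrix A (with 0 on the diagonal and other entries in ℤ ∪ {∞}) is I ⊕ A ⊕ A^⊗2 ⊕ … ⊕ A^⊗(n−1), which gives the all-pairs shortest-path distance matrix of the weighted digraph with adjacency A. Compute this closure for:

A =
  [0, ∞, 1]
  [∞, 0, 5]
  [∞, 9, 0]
Closure =
  [0, 10, 1]
  [∞, 0, 5]
  [∞, 9, 0]

This is the Floyd-Warshall all-pairs shortest-path computation. For each intermediate vertex k = 0, 1, …, 2, update dist[i][j] ← min(dist[i][j], dist[i][k] + dist[k][j]). The final matrix gives, for each (i, j), the minimum total weight of any directed path from i to j (possibly empty when i = j).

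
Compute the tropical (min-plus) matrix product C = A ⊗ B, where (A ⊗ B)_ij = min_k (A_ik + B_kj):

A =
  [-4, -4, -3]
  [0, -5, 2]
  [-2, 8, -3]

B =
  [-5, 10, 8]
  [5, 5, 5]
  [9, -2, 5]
A ⊗ B =
  [-9, -5, 1]
  [-5, 0, 0]
  [-7, -5, 2]

Apply the min-plus product entry-by-entry:
  C[0][0] = min over k of (A[0][0] + B[0][0] = -4 + -5 = -9, A[0][1] + B[1][0] = -4 + 5 = 1, A[0][2] + B[2][0] = -3 + 9 = 6) = -9 (attained at k = 0)
  C[0][1] = min over k of (A[0][0] + B[0][1] = -4 + 10 = 6, A[0][1] + B[1][1] = -4 + 5 = 1, A[0][2] + B[2][1] = -3 + -2 = -5) = -5 (attained at k = 2)
  C[0][2] = min over k of (A[0][0] + B[0][2] = -4 + 8 = 4, A[0][1] + B[1][2] = -4 + 5 = 1, A[0][2] + B[2][2] = -3 + 5 = 2) = 1 (attained at k = 1)
  C[1][0] = min over k of (A[1][0] + B[0][0] = 0 + -5 = -5, A[1][1] + B[1][0] = -5 + 5 = 0, A[1][2] + B[2][0] = 2 + 9 = 11) = -5 (attained at k = 0)
  C[1][1] = min over k of (A[1][0] + B[0][1] = 0 + 10 = 10, A[1][1] + B[1][1] = -5 + 5 = 0, A[1][2] + B[2][1] = 2 + -2 = 0) = 0 (attained at k = 1)
  C[1][2] = min over k of (A[1][0] + B[0][2] = 0 + 8 = 8, A[1][1] + B[1][2] = -5 + 5 = 0, A[1][2] + B[2][2] = 2 + 5 = 7) = 0 (attained at k = 1)
  C[2][0] = min over k of (A[2][0] + B[0][0] = -2 + -5 = -7, A[2][1] + B[1][0] = 8 + 5 = 13, A[2][2] + B[2][0] = -3 + 9 = 6) = -7 (attained at k = 0)
  C[2][1] = min over k of (A[2][0] + B[0][1] = -2 + 10 = 8, A[2][1] + B[1][1] = 8 + 5 = 13, A[2][2] + B[2][1] = -3 + -2 = -5) = -5 (attained at k = 2)
  C[2][2] = min over k of (A[2][0] + B[0][2] = -2 + 8 = 6, A[2][1] + B[1][2] = 8 + 5 = 13, A[2][2] + B[2][2] = -3 + 5 = 2) = 2 (attained at k = 2)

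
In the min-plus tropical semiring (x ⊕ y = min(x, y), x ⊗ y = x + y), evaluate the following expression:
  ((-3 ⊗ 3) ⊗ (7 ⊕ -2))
((-3 ⊗ 3) ⊗ (7 ⊕ -2)) = -2

Expand innermost to outermost. Recall ⊕ takes the minimum of its arguments and ⊗ takes their sum. Working out the expression ((-3 ⊗ 3) ⊗ (7 ⊕ -2)) gives -2.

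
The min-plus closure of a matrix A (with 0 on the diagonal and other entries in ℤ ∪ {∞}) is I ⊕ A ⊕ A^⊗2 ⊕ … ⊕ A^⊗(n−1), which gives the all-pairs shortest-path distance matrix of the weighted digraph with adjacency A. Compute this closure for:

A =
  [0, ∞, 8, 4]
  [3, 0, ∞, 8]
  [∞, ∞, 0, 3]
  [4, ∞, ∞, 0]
Closure =
  [0, ∞, 8, 4]
  [3, 0, 11, 7]
  [7, ∞, 0, 3]
  [4, ∞, 12, 0]

This is the Floyd-Warshall all-pairs shortest-path computation. For each intermediate vertex k = 0, 1, …, 3, update dist[i][j] ← min(dist[i][j], dist[i][k] + dist[k][j]). The final matrix gives, for each (i, j), the minimum total weight of any directed path from i to j (possibly empty when i = j).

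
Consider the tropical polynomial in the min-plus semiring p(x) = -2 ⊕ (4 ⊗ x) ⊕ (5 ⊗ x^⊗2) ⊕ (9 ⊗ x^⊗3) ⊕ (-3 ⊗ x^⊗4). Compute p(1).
p(1) = -2

A tropical monomial a ⊗ x^⊗i evaluates to a + i · x. Evaluating each term at x = 1:
  Term 0 contributes -2 + 0 · 1 = -2
  Term 1 contributes 4 + 1 · 1 = 5
  Term 2 contributes 5 + 2 · 1 = 7
  Term 3 contributes 9 + 3 · 1 = 12
  Term 4 contributes -3 + 4 · 1 = 1
p(1) = ⊕ of these = min[-2, 5, 7, 12, 1] = -2.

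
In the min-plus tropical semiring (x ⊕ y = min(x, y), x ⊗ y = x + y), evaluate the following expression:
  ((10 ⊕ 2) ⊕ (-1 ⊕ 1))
((10 ⊕ 2) ⊕ (-1 ⊕ 1)) = -1

Expand innermost to outermost. Recall ⊕ takes the minimum of its arguments and ⊗ takes their sum. Working out the expression ((10 ⊕ 2) ⊕ (-1 ⊕ 1)) gives -1.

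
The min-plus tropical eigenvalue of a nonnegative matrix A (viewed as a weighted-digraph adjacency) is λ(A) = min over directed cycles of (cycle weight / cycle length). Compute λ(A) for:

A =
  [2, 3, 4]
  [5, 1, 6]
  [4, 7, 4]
λ(A) = 1

Enumerate directed cycles and compute their means (weight / length). Sample:
  cycle 0 → 0: weight = 2, length = 1, mean = 2/1 ≈ 2.000
  cycle 1 → 1: weight = 1, length = 1, mean = 1/1 ≈ 1.000
  cycle 2 → 2: weight = 4, length = 1, mean = 4/1 ≈ 4.000
  cycle 0 → 1 → 0: weight = 8, length = 2, mean = 8/2 ≈ 4.000
  cycle 0 → 2 → 0: weight = 8, length = 2, mean = 8/2 ≈ 4.000
  cycle 1 → 0 → 1: weight = 8, length = 2, mean = 8/2 ≈ 4.000
Minimum mean = 1.000, attained e.g. along the cycle 1 → 1 with weight 1 and length 1. So λ(A) = 1/1 = 1.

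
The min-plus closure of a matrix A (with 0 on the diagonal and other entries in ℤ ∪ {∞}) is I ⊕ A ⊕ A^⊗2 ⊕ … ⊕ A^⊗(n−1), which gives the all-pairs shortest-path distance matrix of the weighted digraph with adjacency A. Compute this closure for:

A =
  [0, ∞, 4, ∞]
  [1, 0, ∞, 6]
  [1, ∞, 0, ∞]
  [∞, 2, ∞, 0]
Closure =
  [0, ∞, 4, ∞]
  [1, 0, 5, 6]
  [1, ∞, 0, ∞]
  [3, 2, 7, 0]

This is the Floyd-Warshall all-pairs shortest-path computation. For each intermediate vertex k = 0, 1, …, 3, update dist[i][j] ← min(dist[i][j], dist[i][k] + dist[k][j]). The final matrix gives, for each (i, j), the minimum total weight of any directed path from i to j (possibly empty when i = j).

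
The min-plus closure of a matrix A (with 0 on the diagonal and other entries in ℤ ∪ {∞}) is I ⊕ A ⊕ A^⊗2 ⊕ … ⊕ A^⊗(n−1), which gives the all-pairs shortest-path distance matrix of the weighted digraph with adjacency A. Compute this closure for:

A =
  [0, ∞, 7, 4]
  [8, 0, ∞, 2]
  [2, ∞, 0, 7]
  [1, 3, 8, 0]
Closure =
  [0, 7, 7, 4]
  [3, 0, 10, 2]
  [2, 9, 0, 6]
  [1, 3, 8, 0]

This is the Floyd-Warshall all-pairs shortest-path computation. For each intermediate vertex k = 0, 1, …, 3, update dist[i][j] ← min(dist[i][j], dist[i][k] + dist[k][j]). The final matrix gives, for each (i, j), the minimum total weight of any directed path from i to j (possibly empty when i = j).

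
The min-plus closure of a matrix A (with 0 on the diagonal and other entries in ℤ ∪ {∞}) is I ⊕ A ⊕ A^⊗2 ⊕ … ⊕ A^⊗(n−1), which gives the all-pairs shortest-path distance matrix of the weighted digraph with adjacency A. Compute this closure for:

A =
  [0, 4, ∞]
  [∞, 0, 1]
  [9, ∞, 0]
Closure =
  [0, 4, 5]
  [10, 0, 1]
  [9, 13, 0]

This is the Floyd-Warshall all-pairs shortest-path computation. For each intermediate vertex k = 0, 1, …, 2, update dist[i][j] ← min(dist[i][j], dist[i][k] + dist[k][j]). The final matrix gives, for each (i, j), the minimum total weight of any directed path from i to j (possibly empty when i = j).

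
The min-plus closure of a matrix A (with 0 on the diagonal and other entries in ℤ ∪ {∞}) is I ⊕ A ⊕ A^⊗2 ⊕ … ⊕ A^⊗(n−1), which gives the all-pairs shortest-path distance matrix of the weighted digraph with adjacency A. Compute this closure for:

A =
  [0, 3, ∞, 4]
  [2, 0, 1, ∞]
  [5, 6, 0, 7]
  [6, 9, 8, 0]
Closure =
  [0, 3, 4, 4]
  [2, 0, 1, 6]
  [5, 6, 0, 7]
  [6, 9, 8, 0]

This is the Floyd-Warshall all-pairs shortest-path computation. For each intermediate vertex k = 0, 1, …, 3, update dist[i][j] ← min(dist[i][j], dist[i][k] + dist[k][j]). The final matrix gives, for each (i, j), the minimum total weight of any directed path from i to j (possibly empty when i = j).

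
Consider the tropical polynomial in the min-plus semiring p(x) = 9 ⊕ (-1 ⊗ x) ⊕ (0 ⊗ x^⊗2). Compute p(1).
p(1) = 0

A tropical monomial a ⊗ x^⊗i evaluates to a + i · x. Evaluating each term at x = 1:
  Term 0 contributes 9 + 0 · 1 = 9
  Term 1 contributes -1 + 1 · 1 = 0
  Term 2 contributes 0 + 2 · 1 = 2
p(1) = ⊕ of these = min[9, 0, 2] = 0.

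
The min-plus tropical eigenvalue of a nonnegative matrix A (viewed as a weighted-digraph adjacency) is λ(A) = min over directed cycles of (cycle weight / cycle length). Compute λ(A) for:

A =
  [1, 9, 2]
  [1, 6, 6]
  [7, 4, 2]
λ(A) = 1

Enumerate directed cycles and compute their means (weight / length). Sample:
  cycle 0 → 0: weight = 1, length = 1, mean = 1/1 ≈ 1.000
  cycle 1 → 1: weight = 6, length = 1, mean = 6/1 ≈ 6.000
  cycle 2 → 2: weight = 2, length = 1, mean = 2/1 ≈ 2.000
  cycle 0 → 1 → 0: weight = 10, length = 2, mean = 10/2 ≈ 5.000
  cycle 0 → 2 → 0: weight = 9, length = 2, mean = 9/2 ≈ 4.500
  cycle 1 → 0 → 1: weight = 10, length = 2, mean = 10/2 ≈ 5.000
Minimum mean = 1.000, attained e.g. along the cycle 0 → 0 with weight 1 and length 1. So λ(A) = 1/1 = 1.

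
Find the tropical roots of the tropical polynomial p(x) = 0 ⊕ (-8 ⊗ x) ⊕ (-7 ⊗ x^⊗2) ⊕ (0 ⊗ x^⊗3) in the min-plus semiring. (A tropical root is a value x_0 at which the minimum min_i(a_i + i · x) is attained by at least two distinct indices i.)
Roots: {-7, -1, 8}

Each tropical root is a break point of the lower envelope of the lines y = a_i + i · x (there are 4 lines, with slopes 0, 1, ..., 3). Only the lines that attain the minimum somewhere contribute to roots; other lines are dominated. Here the surviving (envelope) indices are i = 3, i = 2, i = 1, i = 0.
Intersections between consecutive envelope lines give the roots: for adjacent envelope indices i < j the intersection is x = (a_i − a_j) / (j − i). Reading off the sorted break points: {-7, -1, 8}.
Verification: at each break x_0, at least two indices attain the minimum of min_i(a_i + i · x_0).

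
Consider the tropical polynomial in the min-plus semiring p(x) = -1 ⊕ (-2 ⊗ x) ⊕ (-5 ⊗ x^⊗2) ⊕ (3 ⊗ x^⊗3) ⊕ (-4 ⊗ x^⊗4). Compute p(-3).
p(-3) = -16

A tropical monomial a ⊗ x^⊗i evaluates to a + i · x. Evaluating each term at x = -3:
  Term 0 contributes -1 + 0 · -3 = -1
  Term 1 contributes -2 + 1 · -3 = -5
  Term 2 contributes -5 + 2 · -3 = -11
  Term 3 contributes 3 + 3 · -3 = -6
  Term 4 contributes -4 + 4 · -3 = -16
p(-3) = ⊕ of these = min[-1, -5, -11, -6, -16] = -16.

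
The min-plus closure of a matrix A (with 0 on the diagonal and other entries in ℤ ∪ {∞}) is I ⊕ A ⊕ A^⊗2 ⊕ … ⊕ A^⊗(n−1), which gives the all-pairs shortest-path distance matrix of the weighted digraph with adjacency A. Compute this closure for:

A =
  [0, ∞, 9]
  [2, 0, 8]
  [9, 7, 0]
Closure =
  [0, 16, 9]
  [2, 0, 8]
  [9, 7, 0]

This is the Floyd-Warshall all-pairs shortest-path computation. For each intermediate vertex k = 0, 1, …, 2, update dist[i][j] ← min(dist[i][j], dist[i][k] + dist[k][j]). The final matrix gives, for each (i, j), the minimum total weight of any directed path from i to j (possibly empty when i = j).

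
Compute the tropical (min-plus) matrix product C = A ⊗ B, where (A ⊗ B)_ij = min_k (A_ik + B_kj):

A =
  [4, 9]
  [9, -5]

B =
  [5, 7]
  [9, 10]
A ⊗ B =
  [9, 11]
  [4, 5]

Apply the min-plus product entry-by-entry:
  C[0][0] = min over k of (A[0][0] + B[0][0] = 4 + 5 = 9, A[0][1] + B[1][0] = 9 + 9 = 18) = 9 (attained at k = 0)
  C[0][1] = min over k of (A[0][0] + B[0][1] = 4 + 7 = 11, A[0][1] + B[1][1] = 9 + 10 = 19) = 11 (attained at k = 0)
  C[1][0] = min over k of (A[1][0] + B[0][0] = 9 + 5 = 14, A[1][1] + B[1][0] = -5 + 9 = 4) = 4 (attained at k = 1)
  C[1][1] = min over k of (A[1][0] + B[0][1] = 9 + 7 = 16, A[1][1] + B[1][1] = -5 + 10 = 5) = 5 (attained at k = 1)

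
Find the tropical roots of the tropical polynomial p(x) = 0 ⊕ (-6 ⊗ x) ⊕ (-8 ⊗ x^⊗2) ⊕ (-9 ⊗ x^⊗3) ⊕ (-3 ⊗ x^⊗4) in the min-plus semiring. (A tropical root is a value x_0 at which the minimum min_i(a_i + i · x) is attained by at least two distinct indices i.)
Roots: {-6, 1, 2, 6}

Each tropical root is a break point of the lower envelope of the lines y = a_i + i · x (there are 5 lines, with slopes 0, 1, ..., 4). Only the lines that attain the minimum somewhere contribute to roots; other lines are dominated. Here the surviving (envelope) indices are i = 4, i = 3, i = 2, i = 1, i = 0.
Intersections between consecutive envelope lines give the roots: for adjacent envelope indices i < j the intersection is x = (a_i − a_j) / (j − i). Reading off the sorted break points: {-6, 1, 2, 6}.
Verification: at each break x_0, at least two indices attain the minimum of min_i(a_i + i · x_0).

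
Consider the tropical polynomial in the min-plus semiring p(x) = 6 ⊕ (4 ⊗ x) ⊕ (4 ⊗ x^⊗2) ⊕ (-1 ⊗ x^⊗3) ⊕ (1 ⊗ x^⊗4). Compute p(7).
p(7) = 6

A tropical monomial a ⊗ x^⊗i evaluates to a + i · x. Evaluating each term at x = 7:
  Term 0 contributes 6 + 0 · 7 = 6
  Term 1 contributes 4 + 1 · 7 = 11
  Term 2 contributes 4 + 2 · 7 = 18
  Term 3 contributes -1 + 3 · 7 = 20
  Term 4 contributes 1 + 4 · 7 = 29
p(7) = ⊕ of these = min[6, 11, 18, 20, 29] = 6.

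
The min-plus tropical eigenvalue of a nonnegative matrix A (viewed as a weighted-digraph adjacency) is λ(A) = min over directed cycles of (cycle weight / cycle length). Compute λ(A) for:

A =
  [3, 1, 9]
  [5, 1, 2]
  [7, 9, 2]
λ(A) = 1

Enumerate directed cycles and compute their means (weight / length). Sample:
  cycle 0 → 0: weight = 3, length = 1, mean = 3/1 ≈ 3.000
  cycle 1 → 1: weight = 1, length = 1, mean = 1/1 ≈ 1.000
  cycle 2 → 2: weight = 2, length = 1, mean = 2/1 ≈ 2.000
  cycle 0 → 1 → 0: weight = 6, length = 2, mean = 6/2 ≈ 3.000
  cycle 0 → 2 → 0: weight = 16, length = 2, mean = 16/2 ≈ 8.000
  cycle 1 → 0 → 1: weight = 6, length = 2, mean = 6/2 ≈ 3.000
Minimum mean = 1.000, attained e.g. along the cycle 1 → 1 with weight 1 and length 1. So λ(A) = 1/1 = 1.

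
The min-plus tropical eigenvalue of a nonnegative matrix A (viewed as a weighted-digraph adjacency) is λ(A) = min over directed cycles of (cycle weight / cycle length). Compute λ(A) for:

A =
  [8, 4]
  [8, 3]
λ(A) = 3

Enumerate directed cycles and compute their means (weight / length). Sample:
  cycle 0 → 0: weight = 8, length = 1, mean = 8/1 ≈ 8.000
  cycle 1 → 1: weight = 3, length = 1, mean = 3/1 ≈ 3.000
  cycle 0 → 1 → 0: weight = 12, length = 2, mean = 12/2 ≈ 6.000
  cycle 1 → 0 → 1: weight = 12, length = 2, mean = 12/2 ≈ 6.000
Minimum mean = 3.000, attained e.g. along the cycle 1 → 1 with weight 3 and length 1. So λ(A) = 3/1 = 3.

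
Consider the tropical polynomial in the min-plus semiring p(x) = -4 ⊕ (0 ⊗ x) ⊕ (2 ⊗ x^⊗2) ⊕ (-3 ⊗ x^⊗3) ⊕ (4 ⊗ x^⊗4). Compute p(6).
p(6) = -4

A tropical monomial a ⊗ x^⊗i evaluates to a + i · x. Evaluating each term at x = 6:
  Term 0 contributes -4 + 0 · 6 = -4
  Term 1 contributes 0 + 1 · 6 = 6
  Term 2 contributes 2 + 2 · 6 = 14
  Term 3 contributes -3 + 3 · 6 = 15
  Term 4 contributes 4 + 4 · 6 = 28
p(6) = ⊕ of these = min[-4, 6, 14, 15, 28] = -4.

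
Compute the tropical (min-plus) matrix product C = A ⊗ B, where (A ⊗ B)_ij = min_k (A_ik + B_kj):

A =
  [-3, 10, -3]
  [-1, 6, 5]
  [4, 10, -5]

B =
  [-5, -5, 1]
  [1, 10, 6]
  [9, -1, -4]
A ⊗ B =
  [-8, -8, -7]
  [-6, -6, 0]
  [-1, -6, -9]

Apply the min-plus product entry-by-entry:
  C[0][0] = min over k of (A[0][0] + B[0][0] = -3 + -5 = -8, A[0][1] + B[1][0] = 10 + 1 = 11, A[0][2] + B[2][0] = -3 + 9 = 6) = -8 (attained at k = 0)
  C[0][1] = min over k of (A[0][0] + B[0][1] = -3 + -5 = -8, A[0][1] + B[1][1] = 10 + 10 = 20, A[0][2] + B[2][1] = -3 + -1 = -4) = -8 (attained at k = 0)
  C[0][2] = min over k of (A[0][0] + B[0][2] = -3 + 1 = -2, A[0][1] + B[1][2] = 10 + 6 = 16, A[0][2] + B[2][2] = -3 + -4 = -7) = -7 (attained at k = 2)
  C[1][0] = min over k of (A[1][0] + B[0][0] = -1 + -5 = -6, A[1][1] + B[1][0] = 6 + 1 = 7, A[1][2] + B[2][0] = 5 + 9 = 14) = -6 (attained at k = 0)
  C[1][1] = min over k of (A[1][0] + B[0][1] = -1 + -5 = -6, A[1][1] + B[1][1] = 6 + 10 = 16, A[1][2] + B[2][1] = 5 + -1 = 4) = -6 (attained at k = 0)
  C[1][2] = min over k of (A[1][0] + B[0][2] = -1 + 1 = 0, A[1][1] + B[1][2] = 6 + 6 = 12, A[1][2] + B[2][2] = 5 + -4 = 1) = 0 (attained at k = 0)
  C[2][0] = min over k of (A[2][0] + B[0][0] = 4 + -5 = -1, A[2][1] + B[1][0] = 10 + 1 = 11, A[2][2] + B[2][0] = -5 + 9 = 4) = -1 (attained at k = 0)
  C[2][1] = min over k of (A[2][0] + B[0][1] = 4 + -5 = -1, A[2][1] + B[1][1] = 10 + 10 = 20, A[2][2] + B[2][1] = -5 + -1 = -6) = -6 (attained at k = 2)
  C[2][2] = min over k of (A[2][0] + B[0][2] = 4 + 1 = 5, A[2][1] + B[1][2] = 10 + 6 = 16, A[2][2] + B[2][2] = -5 + -4 = -9) = -9 (attained at k = 2)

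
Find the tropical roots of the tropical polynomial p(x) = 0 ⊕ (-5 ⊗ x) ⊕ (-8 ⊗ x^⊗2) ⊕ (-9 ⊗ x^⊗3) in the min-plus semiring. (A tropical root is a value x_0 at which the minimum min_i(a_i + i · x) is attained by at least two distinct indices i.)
Roots: {1, 3, 5}

Each tropical root is a break point of the lower envelope of the lines y = a_i + i · x (there are 4 lines, with slopes 0, 1, ..., 3). Only the lines that attain the minimum somewhere contribute to roots; other lines are dominated. Here the surviving (envelope) indices are i = 3, i = 2, i = 1, i = 0.
Intersections between consecutive envelope lines give the roots: for adjacent envelope indices i < j the intersection is x = (a_i − a_j) / (j − i). Reading off the sorted break points: {1, 3, 5}.
Verification: at each break x_0, at least two indices attain the minimum of min_i(a_i + i · x_0).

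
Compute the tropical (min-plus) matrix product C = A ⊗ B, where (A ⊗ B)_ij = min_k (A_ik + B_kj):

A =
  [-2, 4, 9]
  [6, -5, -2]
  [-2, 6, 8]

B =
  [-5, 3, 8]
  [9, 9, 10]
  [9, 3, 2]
A ⊗ B =
  [-7, 1, 6]
  [1, 1, 0]
  [-7, 1, 6]

Apply the min-plus product entry-by-entry:
  C[0][0] = min over k of (A[0][0] + B[0][0] = -2 + -5 = -7, A[0][1] + B[1][0] = 4 + 9 = 13, A[0][2] + B[2][0] = 9 + 9 = 18) = -7 (attained at k = 0)
  C[0][1] = min over k of (A[0][0] + B[0][1] = -2 + 3 = 1, A[0][1] + B[1][1] = 4 + 9 = 13, A[0][2] + B[2][1] = 9 + 3 = 12) = 1 (attained at k = 0)
  C[0][2] = min over k of (A[0][0] + B[0][2] = -2 + 8 = 6, A[0][1] + B[1][2] = 4 + 10 = 14, A[0][2] + B[2][2] = 9 + 2 = 11) = 6 (attained at k = 0)
  C[1][0] = min over k of (A[1][0] + B[0][0] = 6 + -5 = 1, A[1][1] + B[1][0] = -5 + 9 = 4, A[1][2] + B[2][0] = -2 + 9 = 7) = 1 (attained at k = 0)
  C[1][1] = min over k of (A[1][0] + B[0][1] = 6 + 3 = 9, A[1][1] + B[1][1] = -5 + 9 = 4, A[1][2] + B[2][1] = -2 + 3 = 1) = 1 (attained at k = 2)
  C[1][2] = min over k of (A[1][0] + B[0][2] = 6 + 8 = 14, A[1][1] + B[1][2] = -5 + 10 = 5, A[1][2] + B[2][2] = -2 + 2 = 0) = 0 (attained at k = 2)
  C[2][0] = min over k of (A[2][0] + B[0][0] = -2 + -5 = -7, A[2][1] + B[1][0] = 6 + 9 = 15, A[2][2] + B[2][0] = 8 + 9 = 17) = -7 (attained at k = 0)
  C[2][1] = min over k of (A[2][0] + B[0][1] = -2 + 3 = 1, A[2][1] + B[1][1] = 6 + 9 = 15, A[2][2] + B[2][1] = 8 + 3 = 11) = 1 (attained at k = 0)
  C[2][2] = min over k of (A[2][0] + B[0][2] = -2 + 8 = 6, A[2][1] + B[1][2] = 6 + 10 = 16, A[2][2] + B[2][2] = 8 + 2 = 10) = 6 (attained at k = 0)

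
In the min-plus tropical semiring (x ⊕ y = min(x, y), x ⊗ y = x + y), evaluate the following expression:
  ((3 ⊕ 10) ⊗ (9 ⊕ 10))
((3 ⊕ 10) ⊗ (9 ⊕ 10)) = 12

Expand innermost to outermost. Recall ⊕ takes the minimum of its arguments and ⊗ takes their sum. Working out the expression ((3 ⊕ 10) ⊗ (9 ⊕ 10)) gives 12.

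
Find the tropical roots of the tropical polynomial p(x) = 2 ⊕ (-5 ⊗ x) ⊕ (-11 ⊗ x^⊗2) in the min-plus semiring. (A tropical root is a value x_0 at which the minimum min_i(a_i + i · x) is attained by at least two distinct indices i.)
Roots: {6, 7}

Each tropical root is a break point of the lower envelope of the lines y = a_i + i · x (there are 3 lines, with slopes 0, 1, ..., 2). Only the lines that attain the minimum somewhere contribute to roots; other lines are dominated. Here the surviving (envelope) indices are i = 2, i = 1, i = 0.
Intersections between consecutive envelope lines give the roots: for adjacent envelope indices i < j the intersection is x = (a_i − a_j) / (j − i). Reading off the sorted break points: {6, 7}.
Verification: at each break x_0, at least two indices attain the minimum of min_i(a_i + i · x_0).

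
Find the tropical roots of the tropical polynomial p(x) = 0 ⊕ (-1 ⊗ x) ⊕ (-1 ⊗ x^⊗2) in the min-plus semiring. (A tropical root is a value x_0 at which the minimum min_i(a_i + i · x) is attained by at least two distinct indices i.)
Roots: {0, 1}

Each tropical root is a break point of the lower envelope of the lines y = a_i + i · x (there are 3 lines, with slopes 0, 1, ..., 2). Only the lines that attain the minimum somewhere contribute to roots; other lines are dominated. Here the surviving (envelope) indices are i = 2, i = 1, i = 0.
Intersections between consecutive envelope lines give the roots: for adjacent envelope indices i < j the intersection is x = (a_i − a_j) / (j − i). Reading off the sorted break points: {0, 1}.
Verification: at each break x_0, at least two indices attain the minimum of min_i(a_i + i · x_0).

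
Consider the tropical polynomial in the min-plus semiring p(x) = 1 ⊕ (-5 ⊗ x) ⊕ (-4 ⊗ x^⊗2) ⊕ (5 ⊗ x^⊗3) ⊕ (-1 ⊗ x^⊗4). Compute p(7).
p(7) = 1

A tropical monomial a ⊗ x^⊗i evaluates to a + i · x. Evaluating each term at x = 7:
  Term 0 contributes 1 + 0 · 7 = 1
  Term 1 contributes -5 + 1 · 7 = 2
  Term 2 contributes -4 + 2 · 7 = 10
  Term 3 contributes 5 + 3 · 7 = 26
  Term 4 contributes -1 + 4 · 7 = 27
p(7) = ⊕ of these = min[1, 2, 10, 26, 27] = 1.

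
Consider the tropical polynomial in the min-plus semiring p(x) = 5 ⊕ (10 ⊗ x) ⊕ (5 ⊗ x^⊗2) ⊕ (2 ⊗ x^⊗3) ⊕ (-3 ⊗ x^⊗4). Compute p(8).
p(8) = 5

A tropical monomial a ⊗ x^⊗i evaluates to a + i · x. Evaluating each term at x = 8:
  Term 0 contributes 5 + 0 · 8 = 5
  Term 1 contributes 10 + 1 · 8 = 18
  Term 2 contributes 5 + 2 · 8 = 21
  Term 3 contributes 2 + 3 · 8 = 26
  Term 4 contributes -3 + 4 · 8 = 29
p(8) = ⊕ of these = min[5, 18, 21, 26, 29] = 5.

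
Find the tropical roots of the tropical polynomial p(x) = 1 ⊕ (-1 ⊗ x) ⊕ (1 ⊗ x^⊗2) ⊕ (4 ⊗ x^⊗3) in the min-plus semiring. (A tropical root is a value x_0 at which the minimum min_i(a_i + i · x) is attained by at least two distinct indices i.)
Roots: {-3, -2, 2}

Each tropical root is a break point of the lower envelope of the lines y = a_i + i · x (there are 4 lines, with slopes 0, 1, ..., 3). Only the lines that attain the minimum somewhere contribute to roots; other lines are dominated. Here the surviving (envelope) indices are i = 3, i = 2, i = 1, i = 0.
Intersections between consecutive envelope lines give the roots: for adjacent envelope indices i < j the intersection is x = (a_i − a_j) / (j − i). Reading off the sorted break points: {-3, -2, 2}.
Verification: at each break x_0, at least two indices attain the minimum of min_i(a_i + i · x_0).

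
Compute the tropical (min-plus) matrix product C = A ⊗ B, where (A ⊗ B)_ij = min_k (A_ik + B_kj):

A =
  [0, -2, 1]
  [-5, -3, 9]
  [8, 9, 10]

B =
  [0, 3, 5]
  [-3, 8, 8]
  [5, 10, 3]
A ⊗ B =
  [-5, 3, 4]
  [-6, -2, 0]
  [6, 11, 13]

Apply the min-plus product entry-by-entry:
  C[0][0] = min over k of (A[0][0] + B[0][0] = 0 + 0 = 0, A[0][1] + B[1][0] = -2 + -3 = -5, A[0][2] + B[2][0] = 1 + 5 = 6) = -5 (attained at k = 1)
  C[0][1] = min over k of (A[0][0] + B[0][1] = 0 + 3 = 3, A[0][1] + B[1][1] = -2 + 8 = 6, A[0][2] + B[2][1] = 1 + 10 = 11) = 3 (attained at k = 0)
  C[0][2] = min over k of (A[0][0] + B[0][2] = 0 + 5 = 5, A[0][1] + B[1][2] = -2 + 8 = 6, A[0][2] + B[2][2] = 1 + 3 = 4) = 4 (attained at k = 2)
  C[1][0] = min over k of (A[1][0] + B[0][0] = -5 + 0 = -5, A[1][1] + B[1][0] = -3 + -3 = -6, A[1][2] + B[2][0] = 9 + 5 = 14) = -6 (attained at k = 1)
  C[1][1] = min over k of (A[1][0] + B[0][1] = -5 + 3 = -2, A[1][1] + B[1][1] = -3 + 8 = 5, A[1][2] + B[2][1] = 9 + 10 = 19) = -2 (attained at k = 0)
  C[1][2] = min over k of (A[1][0] + B[0][2] = -5 + 5 = 0, A[1][1] + B[1][2] = -3 + 8 = 5, A[1][2] + B[2][2] = 9 + 3 = 12) = 0 (attained at k = 0)
  C[2][0] = min over k of (A[2][0] + B[0][0] = 8 + 0 = 8, A[2][1] + B[1][0] = 9 + -3 = 6, A[2][2] + B[2][0] = 10 + 5 = 15) = 6 (attained at k = 1)
  C[2][1] = min over k of (A[2][0] + B[0][1] = 8 + 3 = 11, A[2][1] + B[1][1] = 9 + 8 = 17, A[2][2] + B[2][1] = 10 + 10 = 20) = 11 (attained at k = 0)
  C[2][2] = min over k of (A[2][0] + B[0][2] = 8 + 5 = 13, A[2][1] + B[1][2] = 9 + 8 = 17, A[2][2] + B[2][2] = 10 + 3 = 13) = 13 (attained at k = 0)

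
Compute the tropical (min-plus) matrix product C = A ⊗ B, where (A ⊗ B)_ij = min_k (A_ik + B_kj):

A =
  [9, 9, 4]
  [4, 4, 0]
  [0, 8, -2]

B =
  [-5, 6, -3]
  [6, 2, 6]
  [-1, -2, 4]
A ⊗ B =
  [3, 2, 6]
  [-1, -2, 1]
  [-5, -4, -3]

Apply the min-plus product entry-by-entry:
  C[0][0] = min over k of (A[0][0] + B[0][0] = 9 + -5 = 4, A[0][1] + B[1][0] = 9 + 6 = 15, A[0][2] + B[2][0] = 4 + -1 = 3) = 3 (attained at k = 2)
  C[0][1] = min over k of (A[0][0] + B[0][1] = 9 + 6 = 15, A[0][1] + B[1][1] = 9 + 2 = 11, A[0][2] + B[2][1] = 4 + -2 = 2) = 2 (attained at k = 2)
  C[0][2] = min over k of (A[0][0] + B[0][2] = 9 + -3 = 6, A[0][1] + B[1][2] = 9 + 6 = 15, A[0][2] + B[2][2] = 4 + 4 = 8) = 6 (attained at k = 0)
  C[1][0] = min over k of (A[1][0] + B[0][0] = 4 + -5 = -1, A[1][1] + B[1][0] = 4 + 6 = 10, A[1][2] + B[2][0] = 0 + -1 = -1) = -1 (attained at k = 0)
  C[1][1] = min over k of (A[1][0] + B[0][1] = 4 + 6 = 10, A[1][1] + B[1][1] = 4 + 2 = 6, A[1][2] + B[2][1] = 0 + -2 = -2) = -2 (attained at k = 2)
  C[1][2] = min over k of (A[1][0] + B[0][2] = 4 + -3 = 1, A[1][1] + B[1][2] = 4 + 6 = 10, A[1][2] + B[2][2] = 0 + 4 = 4) = 1 (attained at k = 0)
  C[2][0] = min over k of (A[2][0] + B[0][0] = 0 + -5 = -5, A[2][1] + B[1][0] = 8 + 6 = 14, A[2][2] + B[2][0] = -2 + -1 = -3) = -5 (attained at k = 0)
  C[2][1] = min over k of (A[2][0] + B[0][1] = 0 + 6 = 6, A[2][1] + B[1][1] = 8 + 2 = 10, A[2][2] + B[2][1] = -2 + -2 = -4) = -4 (attained at k = 2)
  C[2][2] = min over k of (A[2][0] + B[0][2] = 0 + -3 = -3, A[2][1] + B[1][2] = 8 + 6 = 14, A[2][2] + B[2][2] = -2 + 4 = 2) = -3 (attained at k = 0)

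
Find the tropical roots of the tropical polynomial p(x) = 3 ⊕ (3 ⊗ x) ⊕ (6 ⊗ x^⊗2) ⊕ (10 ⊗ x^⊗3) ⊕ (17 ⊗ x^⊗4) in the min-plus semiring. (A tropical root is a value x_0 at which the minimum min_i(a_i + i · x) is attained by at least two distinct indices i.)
Roots: {-7, -4, -3, 0}

Each tropical root is a break point of the lower envelope of the lines y = a_i + i · x (there are 5 lines, with slopes 0, 1, ..., 4). Only the lines that attain the minimum somewhere contribute to roots; other lines are dominated. Here the surviving (envelope) indices are i = 4, i = 3, i = 2, i = 1, i = 0.
Intersections between consecutive envelope lines give the roots: for adjacent envelope indices i < j the intersection is x = (a_i − a_j) / (j − i). Reading off the sorted break points: {-7, -4, -3, 0}.
Verification: at each break x_0, at least two indices attain the minimum of min_i(a_i + i · x_0).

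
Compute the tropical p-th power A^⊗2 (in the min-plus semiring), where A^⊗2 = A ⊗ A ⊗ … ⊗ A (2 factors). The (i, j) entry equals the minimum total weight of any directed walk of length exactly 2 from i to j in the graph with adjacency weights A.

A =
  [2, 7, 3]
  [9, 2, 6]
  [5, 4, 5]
A^⊗2 =
  [4, 7, 5]
  [11, 4, 8]
  [7, 6, 8]

Each entry (A^⊗2)_ij equals the minimum over all length-2 walks i = v_0 → v_1 → … → v_2 = j of Σ_t A[v_t][v_{t+1}]. For example, for (i, j) = (0, 2) we minimise over 3 possible intermediate vertex sequences; the minimum is 5, attained along the walk 0 → 0 → 2.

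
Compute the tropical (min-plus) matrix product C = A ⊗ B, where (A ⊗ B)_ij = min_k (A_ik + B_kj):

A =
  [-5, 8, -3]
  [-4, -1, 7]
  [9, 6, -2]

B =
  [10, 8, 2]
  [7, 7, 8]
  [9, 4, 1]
A ⊗ B =
  [5, 1, -3]
  [6, 4, -2]
  [7, 2, -1]

Apply the min-plus product entry-by-entry:
  C[0][0] = min over k of (A[0][0] + B[0][0] = -5 + 10 = 5, A[0][1] + B[1][0] = 8 + 7 = 15, A[0][2] + B[2][0] = -3 + 9 = 6) = 5 (attained at k = 0)
  C[0][1] = min over k of (A[0][0] + B[0][1] = -5 + 8 = 3, A[0][1] + B[1][1] = 8 + 7 = 15, A[0][2] + B[2][1] = -3 + 4 = 1) = 1 (attained at k = 2)
  C[0][2] = min over k of (A[0][0] + B[0][2] = -5 + 2 = -3, A[0][1] + B[1][2] = 8 + 8 = 16, A[0][2] + B[2][2] = -3 + 1 = -2) = -3 (attained at k = 0)
  C[1][0] = min over k of (A[1][0] + B[0][0] = -4 + 10 = 6, A[1][1] + B[1][0] = -1 + 7 = 6, A[1][2] + B[2][0] = 7 + 9 = 16) = 6 (attained at k = 0)
  C[1][1] = min over k of (A[1][0] + B[0][1] = -4 + 8 = 4, A[1][1] + B[1][1] = -1 + 7 = 6, A[1][2] + B[2][1] = 7 + 4 = 11) = 4 (attained at k = 0)
  C[1][2] = min over k of (A[1][0] + B[0][2] = -4 + 2 = -2, A[1][1] + B[1][2] = -1 + 8 = 7, A[1][2] + B[2][2] = 7 + 1 = 8) = -2 (attained at k = 0)
  C[2][0] = min over k of (A[2][0] + B[0][0] = 9 + 10 = 19, A[2][1] + B[1][0] = 6 + 7 = 13, A[2][2] + B[2][0] = -2 + 9 = 7) = 7 (attained at k = 2)
  C[2][1] = min over k of (A[2][0] + B[0][1] = 9 + 8 = 17, A[2][1] + B[1][1] = 6 + 7 = 13, A[2][2] + B[2][1] = -2 + 4 = 2) = 2 (attained at k = 2)
  C[2][2] = min over k of (A[2][0] + B[0][2] = 9 + 2 = 11, A[2][1] + B[1][2] = 6 + 8 = 14, A[2][2] + B[2][2] = -2 + 1 = -1) = -1 (attained at k = 2)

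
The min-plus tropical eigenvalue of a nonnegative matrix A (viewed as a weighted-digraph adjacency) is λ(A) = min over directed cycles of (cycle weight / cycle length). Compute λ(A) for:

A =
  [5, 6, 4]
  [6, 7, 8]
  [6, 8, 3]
λ(A) = 3

Enumerate directed cycles and compute their means (weight / length). Sample:
  cycle 0 → 0: weight = 5, length = 1, mean = 5/1 ≈ 5.000
  cycle 1 → 1: weight = 7, length = 1, mean = 7/1 ≈ 7.000
  cycle 2 → 2: weight = 3, length = 1, mean = 3/1 ≈ 3.000
  cycle 0 → 1 → 0: weight = 12, length = 2, mean = 12/2 ≈ 6.000
  cycle 0 → 2 → 0: weight = 10, length = 2, mean = 10/2 ≈ 5.000
  cycle 1 → 0 → 1: weight = 12, length = 2, mean = 12/2 ≈ 6.000
Minimum mean = 3.000, attained e.g. along the cycle 2 → 2 with weight 3 and length 1. So λ(A) = 3/1 = 3.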